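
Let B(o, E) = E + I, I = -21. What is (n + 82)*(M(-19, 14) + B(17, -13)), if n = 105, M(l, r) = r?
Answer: -3740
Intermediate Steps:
B(o, E) = -21 + E (B(o, E) = E - 21 = -21 + E)
(n + 82)*(M(-19, 14) + B(17, -13)) = (105 + 82)*(14 + (-21 - 13)) = 187*(14 - 34) = 187*(-20) = -3740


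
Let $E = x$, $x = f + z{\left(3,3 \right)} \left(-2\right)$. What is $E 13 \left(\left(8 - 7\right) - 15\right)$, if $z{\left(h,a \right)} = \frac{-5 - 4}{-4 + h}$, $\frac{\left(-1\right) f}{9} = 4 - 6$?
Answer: $0$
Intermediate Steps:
$f = 18$ ($f = - 9 \left(4 - 6\right) = \left(-9\right) \left(-2\right) = 18$)
$z{\left(h,a \right)} = - \frac{9}{-4 + h}$
$x = 0$ ($x = 18 + - \frac{9}{-4 + 3} \left(-2\right) = 18 + - \frac{9}{-1} \left(-2\right) = 18 + \left(-9\right) \left(-1\right) \left(-2\right) = 18 + 9 \left(-2\right) = 18 - 18 = 0$)
$E = 0$
$E 13 \left(\left(8 - 7\right) - 15\right) = 0 \cdot 13 \left(\left(8 - 7\right) - 15\right) = 0 \cdot 13 \left(1 - 15\right) = 0 \cdot 13 \left(-14\right) = 0 \left(-182\right) = 0$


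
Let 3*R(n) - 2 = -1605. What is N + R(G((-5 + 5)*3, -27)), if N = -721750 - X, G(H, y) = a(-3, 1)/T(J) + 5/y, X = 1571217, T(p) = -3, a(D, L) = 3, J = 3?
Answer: -6880504/3 ≈ -2.2935e+6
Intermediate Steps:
G(H, y) = -1 + 5/y (G(H, y) = 3/(-3) + 5/y = 3*(-⅓) + 5/y = -1 + 5/y)
R(n) = -1603/3 (R(n) = ⅔ + (⅓)*(-1605) = ⅔ - 535 = -1603/3)
N = -2292967 (N = -721750 - 1*1571217 = -721750 - 1571217 = -2292967)
N + R(G((-5 + 5)*3, -27)) = -2292967 - 1603/3 = -6880504/3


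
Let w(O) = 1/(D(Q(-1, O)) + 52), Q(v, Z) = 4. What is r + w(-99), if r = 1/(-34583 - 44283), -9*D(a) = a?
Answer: 354665/18296912 ≈ 0.019384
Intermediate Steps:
D(a) = -a/9
w(O) = 9/464 (w(O) = 1/(-⅑*4 + 52) = 1/(-4/9 + 52) = 1/(464/9) = 9/464)
r = -1/78866 (r = 1/(-78866) = -1/78866 ≈ -1.2680e-5)
r + w(-99) = -1/78866 + 9/464 = 354665/18296912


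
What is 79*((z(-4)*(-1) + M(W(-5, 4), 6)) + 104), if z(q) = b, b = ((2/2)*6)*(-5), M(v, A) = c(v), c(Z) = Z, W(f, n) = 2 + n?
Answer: 11060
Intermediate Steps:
M(v, A) = v
b = -30 (b = ((2*(1/2))*6)*(-5) = (1*6)*(-5) = 6*(-5) = -30)
z(q) = -30
79*((z(-4)*(-1) + M(W(-5, 4), 6)) + 104) = 79*((-30*(-1) + (2 + 4)) + 104) = 79*((30 + 6) + 104) = 79*(36 + 104) = 79*140 = 11060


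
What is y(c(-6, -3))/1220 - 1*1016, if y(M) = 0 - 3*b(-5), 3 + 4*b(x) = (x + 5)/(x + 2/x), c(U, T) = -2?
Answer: -4958071/4880 ≈ -1016.0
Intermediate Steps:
b(x) = -3/4 + (5 + x)/(4*(x + 2/x)) (b(x) = -3/4 + ((x + 5)/(x + 2/x))/4 = -3/4 + ((5 + x)/(x + 2/x))/4 = -3/4 + (5 + x)/(4*(x + 2/x)))
y(M) = 9/4 (y(M) = 0 - 3*(-6 - 2*(-5)**2 + 5*(-5))/(4*(2 + (-5)**2)) = 0 - 3*(-6 - 2*25 - 25)/(4*(2 + 25)) = 0 - 3*(-6 - 50 - 25)/(4*27) = 0 - 3*(-81)/(4*27) = 0 - 3*(-3/4) = 0 + 9/4 = 9/4)
y(c(-6, -3))/1220 - 1*1016 = (9/4)/1220 - 1*1016 = (9/4)*(1/1220) - 1016 = 9/4880 - 1016 = -4958071/4880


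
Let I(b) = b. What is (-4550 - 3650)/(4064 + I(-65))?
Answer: -8200/3999 ≈ -2.0505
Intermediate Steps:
(-4550 - 3650)/(4064 + I(-65)) = (-4550 - 3650)/(4064 - 65) = -8200/3999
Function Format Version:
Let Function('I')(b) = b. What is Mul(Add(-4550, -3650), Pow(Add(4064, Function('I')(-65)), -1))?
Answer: Rational(-8200, 3999) ≈ -2.0505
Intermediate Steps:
Mul(Add(-4550, -3650), Pow(Add(4064, Function('I')(-65)), -1)) = Mul(Add(-4550, -3650), Pow(Add(4064, -65), -1)) = Mul(-8200, Pow(3999, -1)) = Mul(-8200, Rational(1, 3999)) = Rational(-8200, 3999)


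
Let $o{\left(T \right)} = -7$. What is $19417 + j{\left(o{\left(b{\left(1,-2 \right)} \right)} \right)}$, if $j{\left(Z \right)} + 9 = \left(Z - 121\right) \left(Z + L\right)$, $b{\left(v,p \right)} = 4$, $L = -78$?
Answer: $30288$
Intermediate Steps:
$j{\left(Z \right)} = -9 + \left(-121 + Z\right) \left(-78 + Z\right)$ ($j{\left(Z \right)} = -9 + \left(Z - 121\right) \left(Z - 78\right) = -9 + \left(-121 + Z\right) \left(-78 + Z\right)$)
$19417 + j{\left(o{\left(b{\left(1,-2 \right)} \right)} \right)} = 19417 + \left(9429 + \left(-7\right)^{2} - -1393\right) = 19417 + \left(9429 + 49 + 1393\right) = 19417 + 10871 = 30288$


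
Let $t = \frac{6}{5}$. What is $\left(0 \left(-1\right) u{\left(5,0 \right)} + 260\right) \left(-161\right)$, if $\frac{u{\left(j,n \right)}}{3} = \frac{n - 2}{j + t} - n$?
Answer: $-41860$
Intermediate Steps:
$t = \frac{6}{5}$ ($t = 6 \cdot \frac{1}{5} = \frac{6}{5} \approx 1.2$)
$u{\left(j,n \right)} = - 3 n + \frac{3 \left(-2 + n\right)}{\frac{6}{5} + j}$ ($u{\left(j,n \right)} = 3 \left(\frac{n - 2}{j + \frac{6}{5}} - n\right) = 3 \left(\frac{-2 + n}{\frac{6}{5} + j} - n\right) = 3 \left(- n + \frac{-2 + n}{\frac{6}{5} + j}\right) = - 3 n + \frac{3 \left(-2 + n\right)}{\frac{6}{5} + j}$)
$\left(0 \left(-1\right) u{\left(5,0 \right)} + 260\right) \left(-161\right) = \left(0 \left(-1\right) \frac{3 \left(-10 - 0 - 25 \cdot 0\right)}{6 + 5 \cdot 5} + 260\right) \left(-161\right) = \left(0 \frac{3 \left(-10 + 0 + 0\right)}{6 + 25} + 260\right) \left(-161\right) = \left(0 \cdot 3 \cdot \frac{1}{31} \left(-10\right) + 260\right) \left(-161\right) = \left(0 \left(- \frac{30}{31}\right) + 260\right) \left(-161\right) = \left(0 + 260\right) \left(-161\right) = 260 \left(-161\right) = -41860$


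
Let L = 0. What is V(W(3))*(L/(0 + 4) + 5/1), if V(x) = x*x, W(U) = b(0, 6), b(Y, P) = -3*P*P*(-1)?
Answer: 58320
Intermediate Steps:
b(Y, P) = 3*P² (b(Y, P) = -3*P²*(-1) = -(-3)*P² = 3*P²)
W(U) = 108 (W(U) = 3*6² = 3*36 = 108)
V(x) = x²
V(W(3))*(L/(0 + 4) + 5/1) = 108²*(0/(0 + 4) + 5/1) = 11664*(0/4 + 5*1) = 11664*(0*(¼) + 5) = 11664*(0 + 5) = 11664*5 = 58320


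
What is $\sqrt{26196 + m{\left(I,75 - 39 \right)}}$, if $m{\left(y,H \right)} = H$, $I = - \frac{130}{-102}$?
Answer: $2 \sqrt{6558} \approx 161.96$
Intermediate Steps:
$I = \frac{65}{51}$ ($I = \left(-130\right) \left(- \frac{1}{102}\right) = \frac{65}{51} \approx 1.2745$)
$\sqrt{26196 + m{\left(I,75 - 39 \right)}} = \sqrt{26196 + \left(75 - 39\right)} = \sqrt{26196 + 36} = \sqrt{26232} = 2 \sqrt{6558}$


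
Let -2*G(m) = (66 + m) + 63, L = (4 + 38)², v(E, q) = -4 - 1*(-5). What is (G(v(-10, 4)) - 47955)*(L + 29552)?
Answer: -1503794320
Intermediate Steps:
v(E, q) = 1 (v(E, q) = -4 + 5 = 1)
L = 1764 (L = 42² = 1764)
G(m) = -129/2 - m/2 (G(m) = -((66 + m) + 63)/2 = -(129 + m)/2 = -129/2 - m/2)
(G(v(-10, 4)) - 47955)*(L + 29552) = ((-129/2 - ½*1) - 47955)*(1764 + 29552) = ((-129/2 - ½) - 47955)*31316 = (-65 - 47955)*31316 = -48020*31316 = -1503794320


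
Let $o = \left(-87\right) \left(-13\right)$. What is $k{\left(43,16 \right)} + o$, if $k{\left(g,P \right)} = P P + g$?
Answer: $1430$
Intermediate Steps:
$o = 1131$
$k{\left(g,P \right)} = g + P^{2}$ ($k{\left(g,P \right)} = P^{2} + g = g + P^{2}$)
$k{\left(43,16 \right)} + o = \left(43 + 16^{2}\right) + 1131 = \left(43 + 256\right) + 1131 = 299 + 1131 = 1430$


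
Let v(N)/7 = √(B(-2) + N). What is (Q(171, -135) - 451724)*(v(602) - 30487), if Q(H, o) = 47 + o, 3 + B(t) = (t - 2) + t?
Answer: 13774392444 - 3162684*√593 ≈ 1.3697e+10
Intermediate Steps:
B(t) = -5 + 2*t (B(t) = -3 + ((t - 2) + t) = -3 + ((-2 + t) + t) = -3 + (-2 + 2*t) = -5 + 2*t)
v(N) = 7*√(-9 + N) (v(N) = 7*√((-5 + 2*(-2)) + N) = 7*√((-5 - 4) + N) = 7*√(-9 + N))
(Q(171, -135) - 451724)*(v(602) - 30487) = ((47 - 135) - 451724)*(7*√(-9 + 602) - 30487) = (-88 - 451724)*(7*√593 - 30487) = -451812*(-30487 + 7*√593) = 13774392444 - 3162684*√593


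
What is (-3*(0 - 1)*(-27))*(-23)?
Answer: 1863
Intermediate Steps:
(-3*(0 - 1)*(-27))*(-23) = (-3*(-1)*(-27))*(-23) = (3*(-27))*(-23) = -81*(-23) = 1863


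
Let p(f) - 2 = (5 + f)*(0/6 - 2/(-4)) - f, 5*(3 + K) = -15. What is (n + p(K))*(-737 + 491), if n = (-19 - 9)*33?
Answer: 225459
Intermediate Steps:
K = -6 (K = -3 + (⅕)*(-15) = -3 - 3 = -6)
n = -924 (n = -28*33 = -924)
p(f) = 9/2 - f/2 (p(f) = 2 + ((5 + f)*(0/6 - 2/(-4)) - f) = 2 + ((5 + f)*(0*(⅙) - 2*(-¼)) - f) = 2 + ((5 + f)*(0 + ½) - f) = 2 + ((5 + f)*(½) - f) = 2 + ((5/2 + f/2) - f) = 2 + (5/2 - f/2) = 9/2 - f/2)
(n + p(K))*(-737 + 491) = (-924 + (9/2 - ½*(-6)))*(-737 + 491) = (-924 + (9/2 + 3))*(-246) = (-924 + 15/2)*(-246) = -1833/2*(-246) = 225459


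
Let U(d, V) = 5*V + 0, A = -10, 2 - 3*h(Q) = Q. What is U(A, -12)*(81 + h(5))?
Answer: -4800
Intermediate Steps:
h(Q) = 2/3 - Q/3
U(d, V) = 5*V
U(A, -12)*(81 + h(5)) = (5*(-12))*(81 + (2/3 - 1/3*5)) = -60*(81 + (2/3 - 5/3)) = -60*(81 - 1) = -60*80 = -4800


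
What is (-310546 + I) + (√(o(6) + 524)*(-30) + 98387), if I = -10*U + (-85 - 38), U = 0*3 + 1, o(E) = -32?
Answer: -212292 - 60*√123 ≈ -2.1296e+5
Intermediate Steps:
U = 1 (U = 0 + 1 = 1)
I = -133 (I = -10*1 + (-85 - 38) = -10 - 123 = -133)
(-310546 + I) + (√(o(6) + 524)*(-30) + 98387) = (-310546 - 133) + (√(-32 + 524)*(-30) + 98387) = -310679 + (√492*(-30) + 98387) = -310679 + ((2*√123)*(-30) + 98387) = -310679 + (-60*√123 + 98387) = -310679 + (98387 - 60*√123) = -212292 - 60*√123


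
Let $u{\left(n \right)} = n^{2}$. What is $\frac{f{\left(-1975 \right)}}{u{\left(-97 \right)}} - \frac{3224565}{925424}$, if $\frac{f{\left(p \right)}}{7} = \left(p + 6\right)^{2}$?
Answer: $\frac{25084489363163}{8707314416} \approx 2880.9$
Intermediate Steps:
$f{\left(p \right)} = 7 \left(6 + p\right)^{2}$ ($f{\left(p \right)} = 7 \left(p + 6\right)^{2} = 7 \left(6 + p\right)^{2}$)
$\frac{f{\left(-1975 \right)}}{u{\left(-97 \right)}} - \frac{3224565}{925424} = \frac{7 \left(6 - 1975\right)^{2}}{\left(-97\right)^{2}} - \frac{3224565}{925424} = \frac{7 \left(-1969\right)^{2}}{9409} - \frac{3224565}{925424} = 7 \cdot 3876961 \cdot \frac{1}{9409} - \frac{3224565}{925424} = 27138727 \cdot \frac{1}{9409} - \frac{3224565}{925424} = \frac{27138727}{9409} - \frac{3224565}{925424} = \frac{25084489363163}{8707314416}$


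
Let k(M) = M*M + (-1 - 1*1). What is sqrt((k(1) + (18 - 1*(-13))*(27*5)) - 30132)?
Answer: 2*I*sqrt(6487) ≈ 161.08*I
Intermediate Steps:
k(M) = -2 + M**2 (k(M) = M**2 + (-1 - 1) = M**2 - 2 = -2 + M**2)
sqrt((k(1) + (18 - 1*(-13))*(27*5)) - 30132) = sqrt(((-2 + 1**2) + (18 - 1*(-13))*(27*5)) - 30132) = sqrt(((-2 + 1) + (18 + 13)*135) - 30132) = sqrt((-1 + 31*135) - 30132) = sqrt((-1 + 4185) - 30132) = sqrt(4184 - 30132) = sqrt(-25948) = 2*I*sqrt(6487)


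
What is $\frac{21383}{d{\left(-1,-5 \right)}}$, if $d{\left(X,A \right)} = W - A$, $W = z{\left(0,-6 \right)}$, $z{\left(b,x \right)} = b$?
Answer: $\frac{21383}{5} \approx 4276.6$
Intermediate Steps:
$W = 0$
$d{\left(X,A \right)} = - A$ ($d{\left(X,A \right)} = 0 - A = - A$)
$\frac{21383}{d{\left(-1,-5 \right)}} = \frac{21383}{\left(-1\right) \left(-5\right)} = \frac{21383}{5}$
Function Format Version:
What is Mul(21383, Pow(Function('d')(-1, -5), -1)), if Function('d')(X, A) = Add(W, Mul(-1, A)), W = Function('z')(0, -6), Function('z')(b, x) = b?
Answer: Rational(21383, 5) ≈ 4276.6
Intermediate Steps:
W = 0
Function('d')(X, A) = Mul(-1, A) (Function('d')(X, A) = Add(0, Mul(-1, A)) = Mul(-1, A))
Mul(21383, Pow(Function('d')(-1, -5), -1)) = Mul(21383, Pow(Mul(-1, -5), -1)) = Mul(21383, Pow(5, -1)) = Mul(21383, Rational(1, 5)) = Rational(21383, 5)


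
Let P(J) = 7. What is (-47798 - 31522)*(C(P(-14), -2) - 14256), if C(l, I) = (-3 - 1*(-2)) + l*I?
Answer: 1131975720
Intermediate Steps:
C(l, I) = -1 + I*l (C(l, I) = (-3 + 2) + I*l = -1 + I*l)
(-47798 - 31522)*(C(P(-14), -2) - 14256) = (-47798 - 31522)*((-1 - 2*7) - 14256) = -79320*((-1 - 14) - 14256) = -79320*(-15 - 14256) = -79320*(-14271) = 1131975720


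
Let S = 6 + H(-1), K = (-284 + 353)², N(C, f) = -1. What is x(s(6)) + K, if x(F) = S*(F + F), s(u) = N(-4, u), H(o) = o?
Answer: 4751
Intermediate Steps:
K = 4761 (K = 69² = 4761)
s(u) = -1
S = 5 (S = 6 - 1 = 5)
x(F) = 10*F (x(F) = 5*(F + F) = 5*(2*F) = 10*F)
x(s(6)) + K = 10*(-1) + 4761 = -10 + 4761 = 4751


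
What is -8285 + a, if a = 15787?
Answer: 7502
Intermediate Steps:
-8285 + a = -8285 + 15787 = 7502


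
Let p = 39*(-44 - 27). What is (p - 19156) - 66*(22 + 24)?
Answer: -24961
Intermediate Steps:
p = -2769 (p = 39*(-71) = -2769)
(p - 19156) - 66*(22 + 24) = (-2769 - 19156) - 66*(22 + 24) = -21925 - 66*46 = -21925 - 3036 = -24961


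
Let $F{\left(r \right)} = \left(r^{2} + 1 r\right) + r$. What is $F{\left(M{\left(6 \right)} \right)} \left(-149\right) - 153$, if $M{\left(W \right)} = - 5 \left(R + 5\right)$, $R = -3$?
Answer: $-12073$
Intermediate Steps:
$M{\left(W \right)} = -10$ ($M{\left(W \right)} = - 5 \left(-3 + 5\right) = \left(-5\right) 2 = -10$)
$F{\left(r \right)} = r^{2} + 2 r$ ($F{\left(r \right)} = \left(r^{2} + r\right) + r = \left(r + r^{2}\right) + r = r^{2} + 2 r$)
$F{\left(M{\left(6 \right)} \right)} \left(-149\right) - 153 = - 10 \left(2 - 10\right) \left(-149\right) - 153 = \left(-10\right) \left(-8\right) \left(-149\right) - 153 = 80 \left(-149\right) - 153 = -11920 - 153 = -12073$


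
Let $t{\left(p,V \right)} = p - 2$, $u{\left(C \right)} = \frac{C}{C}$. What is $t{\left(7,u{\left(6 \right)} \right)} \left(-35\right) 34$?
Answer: $-5950$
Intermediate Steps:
$u{\left(C \right)} = 1$
$t{\left(p,V \right)} = -2 + p$
$t{\left(7,u{\left(6 \right)} \right)} \left(-35\right) 34 = \left(-2 + 7\right) \left(-35\right) 34 = 5 \left(-35\right) 34 = \left(-175\right) 34 = -5950$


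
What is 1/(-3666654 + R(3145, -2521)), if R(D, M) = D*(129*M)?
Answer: -1/1026448959 ≈ -9.7423e-10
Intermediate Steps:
R(D, M) = 129*D*M
1/(-3666654 + R(3145, -2521)) = 1/(-3666654 + 129*3145*(-2521)) = 1/(-3666654 - 1022782305) = 1/(-1026448959) = -1/1026448959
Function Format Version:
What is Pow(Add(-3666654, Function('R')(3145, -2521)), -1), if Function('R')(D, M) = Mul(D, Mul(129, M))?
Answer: Rational(-1, 1026448959) ≈ -9.7423e-10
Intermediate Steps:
Function('R')(D, M) = Mul(129, D, M)
Pow(Add(-3666654, Function('R')(3145, -2521)), -1) = Pow(Add(-3666654, Mul(129, 3145, -2521)), -1) = Pow(Add(-3666654, -1022782305), -1) = Pow(-1026448959, -1) = Rational(-1, 1026448959)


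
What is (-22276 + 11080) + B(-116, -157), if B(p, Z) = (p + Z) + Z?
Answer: -11626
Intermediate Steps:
B(p, Z) = p + 2*Z (B(p, Z) = (Z + p) + Z = p + 2*Z)
(-22276 + 11080) + B(-116, -157) = (-22276 + 11080) + (-116 + 2*(-157)) = -11196 + (-116 - 314) = -11196 - 430 = -11626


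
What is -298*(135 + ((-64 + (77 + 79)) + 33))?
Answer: -77480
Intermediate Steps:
-298*(135 + ((-64 + (77 + 79)) + 33)) = -298*(135 + ((-64 + 156) + 33)) = -298*(135 + (92 + 33)) = -298*(135 + 125) = -298*260 = -77480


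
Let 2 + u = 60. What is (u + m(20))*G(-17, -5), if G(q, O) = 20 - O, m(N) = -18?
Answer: 1000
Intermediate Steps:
u = 58 (u = -2 + 60 = 58)
(u + m(20))*G(-17, -5) = (58 - 18)*(20 - 1*(-5)) = 40*(20 + 5) = 40*25 = 1000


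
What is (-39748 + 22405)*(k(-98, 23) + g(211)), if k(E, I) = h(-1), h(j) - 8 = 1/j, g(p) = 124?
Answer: -2271933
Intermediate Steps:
h(j) = 8 + 1/j
k(E, I) = 7 (k(E, I) = 8 + 1/(-1) = 8 - 1 = 7)
(-39748 + 22405)*(k(-98, 23) + g(211)) = (-39748 + 22405)*(7 + 124) = -17343*131 = -2271933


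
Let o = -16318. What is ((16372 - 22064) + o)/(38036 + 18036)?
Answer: -11005/28036 ≈ -0.39253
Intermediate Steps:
((16372 - 22064) + o)/(38036 + 18036) = ((16372 - 22064) - 16318)/(38036 + 18036) = (-5692 - 16318)/56072 = -22010*1/56072 = -11005/28036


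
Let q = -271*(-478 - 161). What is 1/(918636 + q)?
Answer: 1/1091805 ≈ 9.1591e-7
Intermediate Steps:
q = 173169 (q = -271*(-639) = 173169)
1/(918636 + q) = 1/(918636 + 173169) = 1/1091805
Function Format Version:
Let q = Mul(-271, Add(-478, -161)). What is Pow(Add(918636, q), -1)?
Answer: Rational(1, 1091805) ≈ 9.1591e-7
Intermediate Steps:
q = 173169 (q = Mul(-271, -639) = 173169)
Pow(Add(918636, q), -1) = Pow(Add(918636, 173169), -1) = Pow(1091805, -1) = Rational(1, 1091805)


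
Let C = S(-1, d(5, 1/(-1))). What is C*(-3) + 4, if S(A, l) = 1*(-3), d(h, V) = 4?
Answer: 13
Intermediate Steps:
S(A, l) = -3
C = -3
C*(-3) + 4 = -3*(-3) + 4 = 9 + 4 = 13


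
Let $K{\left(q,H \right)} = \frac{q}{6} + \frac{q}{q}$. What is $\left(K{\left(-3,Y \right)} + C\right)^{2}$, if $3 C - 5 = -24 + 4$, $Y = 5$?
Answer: $\frac{81}{4} \approx 20.25$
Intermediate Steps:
$K{\left(q,H \right)} = 1 + \frac{q}{6}$ ($K{\left(q,H \right)} = q \frac{1}{6} + 1 = \frac{q}{6} + 1 = 1 + \frac{q}{6}$)
$C = -5$ ($C = \frac{5}{3} + \frac{-24 + 4}{3} = \frac{5}{3} + \frac{1}{3} \left(-20\right) = \frac{5}{3} - \frac{20}{3} = -5$)
$\left(K{\left(-3,Y \right)} + C\right)^{2} = \left(\left(1 + \frac{1}{6} \left(-3\right)\right) - 5\right)^{2} = \left(\left(1 - \frac{1}{2}\right) - 5\right)^{2} = \left(\frac{1}{2} - 5\right)^{2} = \left(- \frac{9}{2}\right)^{2} = \frac{81}{4}$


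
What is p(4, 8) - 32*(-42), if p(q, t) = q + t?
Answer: 1356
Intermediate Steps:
p(4, 8) - 32*(-42) = (4 + 8) - 32*(-42) = 12 + 1344 = 1356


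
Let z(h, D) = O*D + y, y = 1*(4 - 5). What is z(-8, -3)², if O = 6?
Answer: 361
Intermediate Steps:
y = -1 (y = 1*(-1) = -1)
z(h, D) = -1 + 6*D (z(h, D) = 6*D - 1 = -1 + 6*D)
z(-8, -3)² = (-1 + 6*(-3))² = (-1 - 18)² = (-19)² = 361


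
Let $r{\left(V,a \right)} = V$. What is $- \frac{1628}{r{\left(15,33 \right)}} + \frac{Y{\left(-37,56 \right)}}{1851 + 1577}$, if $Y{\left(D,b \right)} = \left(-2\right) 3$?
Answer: $- \frac{2790437}{25710} \approx -108.54$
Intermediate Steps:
$Y{\left(D,b \right)} = -6$
$- \frac{1628}{r{\left(15,33 \right)}} + \frac{Y{\left(-37,56 \right)}}{1851 + 1577} = - \frac{1628}{15} - \frac{6}{1851 + 1577} = \left(-1628\right) \frac{1}{15} - \frac{6}{3428} = - \frac{1628}{15} - \frac{3}{1714} = - \frac{2790437}{25710}$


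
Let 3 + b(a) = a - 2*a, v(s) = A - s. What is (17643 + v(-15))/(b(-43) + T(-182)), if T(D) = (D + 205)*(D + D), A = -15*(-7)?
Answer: -17763/8332 ≈ -2.1319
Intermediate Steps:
A = 105
T(D) = 2*D*(205 + D) (T(D) = (205 + D)*(2*D) = 2*D*(205 + D))
v(s) = 105 - s
b(a) = -3 - a (b(a) = -3 + (a - 2*a) = -3 - a)
(17643 + v(-15))/(b(-43) + T(-182)) = (17643 + (105 - 1*(-15)))/((-3 - 1*(-43)) + 2*(-182)*(205 - 182)) = (17643 + (105 + 15))/((-3 + 43) + 2*(-182)*23) = (17643 + 120)/(40 - 8372) = 17763/(-8332) = 17763*(-1/8332) = -17763/8332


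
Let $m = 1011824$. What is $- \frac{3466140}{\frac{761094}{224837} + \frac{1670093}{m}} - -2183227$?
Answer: $\frac{1712555955426259099}{1145591875297} \approx 1.4949 \cdot 10^{6}$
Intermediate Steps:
$- \frac{3466140}{\frac{761094}{224837} + \frac{1670093}{m}} - -2183227 = - \frac{3466140}{\frac{761094}{224837} + \frac{1670093}{1011824}} - -2183227 = - \frac{3466140}{761094 \cdot \frac{1}{224837} + 1670093 \cdot \frac{1}{1011824}} + 2183227 = - \frac{3466140}{\frac{761094}{224837} + \frac{1670093}{1011824}} + 2183227 = - \frac{3466140}{\frac{1145591875297}{227495472688}} + 2183227 = \left(-3466140\right) \frac{227495472688}{1145591875297} + 2183227 = - \frac{788531157702784320}{1145591875297} + 2183227 = \frac{1712555955426259099}{1145591875297}$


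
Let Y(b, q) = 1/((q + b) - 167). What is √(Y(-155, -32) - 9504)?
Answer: I*√1191003618/354 ≈ 97.489*I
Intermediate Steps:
Y(b, q) = 1/(-167 + b + q) (Y(b, q) = 1/((b + q) - 167) = 1/(-167 + b + q))
√(Y(-155, -32) - 9504) = √(1/(-167 - 155 - 32) - 9504) = √(1/(-354) - 9504) = √(-1/354 - 9504) = √(-3364417/354) = I*√1191003618/354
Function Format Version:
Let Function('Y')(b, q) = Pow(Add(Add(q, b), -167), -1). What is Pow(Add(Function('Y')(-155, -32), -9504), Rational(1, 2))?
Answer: Mul(Rational(1, 354), I, Pow(1191003618, Rational(1, 2))) ≈ Mul(97.489, I)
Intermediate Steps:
Function('Y')(b, q) = Pow(Add(-167, b, q), -1) (Function('Y')(b, q) = Pow(Add(Add(b, q), -167), -1) = Pow(Add(-167, b, q), -1))
Pow(Add(Function('Y')(-155, -32), -9504), Rational(1, 2)) = Pow(Add(Pow(Add(-167, -155, -32), -1), -9504), Rational(1, 2)) = Pow(Add(Pow(-354, -1), -9504), Rational(1, 2)) = Pow(Add(Rational(-1, 354), -9504), Rational(1, 2)) = Pow(Rational(-3364417, 354), Rational(1, 2)) = Mul(Rational(1, 354), I, Pow(1191003618, Rational(1, 2)))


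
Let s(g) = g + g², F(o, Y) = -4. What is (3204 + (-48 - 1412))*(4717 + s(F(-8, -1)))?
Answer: 8247376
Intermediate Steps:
(3204 + (-48 - 1412))*(4717 + s(F(-8, -1))) = (3204 + (-48 - 1412))*(4717 - 4*(1 - 4)) = (3204 - 1460)*(4717 - 4*(-3)) = 1744*(4717 + 12) = 1744*4729 = 8247376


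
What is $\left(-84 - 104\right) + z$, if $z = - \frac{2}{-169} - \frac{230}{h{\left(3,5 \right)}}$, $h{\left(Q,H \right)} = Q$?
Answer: $- \frac{134180}{507} \approx -264.65$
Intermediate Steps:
$z = - \frac{38864}{507}$ ($z = - \frac{2}{-169} - \frac{230}{3} = \left(-2\right) \left(- \frac{1}{169}\right) - \frac{230}{3} = \frac{2}{169} - \frac{230}{3} = - \frac{38864}{507} \approx -76.655$)
$\left(-84 - 104\right) + z = \left(-84 - 104\right) - \frac{38864}{507} = -188 - \frac{38864}{507} = - \frac{134180}{507}$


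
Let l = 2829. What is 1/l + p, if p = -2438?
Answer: -6897101/2829 ≈ -2438.0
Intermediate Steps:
1/l + p = 1/2829 - 2438 = -6897101/2829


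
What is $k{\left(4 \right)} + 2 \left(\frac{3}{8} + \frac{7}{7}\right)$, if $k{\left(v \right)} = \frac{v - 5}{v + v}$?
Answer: $\frac{21}{8} \approx 2.625$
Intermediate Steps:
$k{\left(v \right)} = \frac{-5 + v}{2 v}$
$k{\left(4 \right)} + 2 \left(\frac{3}{8} + \frac{7}{7}\right) = \frac{-5 + 4}{2 \cdot 4} + 2 \left(\frac{3}{8} + \frac{7}{7}\right) = \frac{1}{2} \cdot \frac{1}{4} \left(-1\right) + 2 \left(3 \cdot \frac{1}{8} + 7 \cdot \frac{1}{7}\right) = - \frac{1}{8} + 2 \left(\frac{3}{8} + 1\right) = - \frac{1}{8} + 2 \cdot \frac{11}{8} = - \frac{1}{8} + \frac{11}{4} = \frac{21}{8}$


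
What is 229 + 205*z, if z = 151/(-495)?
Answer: 16480/99 ≈ 166.46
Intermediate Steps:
z = -151/495 (z = 151*(-1/495) = -151/495 ≈ -0.30505)
229 + 205*z = 229 + 205*(-151/495) = 229 - 6191/99 = 16480/99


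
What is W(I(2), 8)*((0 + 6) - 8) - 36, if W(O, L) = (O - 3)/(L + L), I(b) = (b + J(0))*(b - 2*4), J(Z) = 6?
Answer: -237/8 ≈ -29.625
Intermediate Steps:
I(b) = (-8 + b)*(6 + b) (I(b) = (b + 6)*(b - 2*4) = (6 + b)*(b - 8) = (6 + b)*(-8 + b) = (-8 + b)*(6 + b))
W(O, L) = (-3 + O)/(2*L) (W(O, L) = (-3 + O)/((2*L)) = (-3 + O)*(1/(2*L)) = (-3 + O)/(2*L))
W(I(2), 8)*((0 + 6) - 8) - 36 = ((½)*(-3 + (-48 + 2² - 2*2))/8)*((0 + 6) - 8) - 36 = ((½)*(⅛)*(-3 + (-48 + 4 - 4)))*(6 - 8) - 36 = ((½)*(⅛)*(-3 - 48))*(-2) - 36 = ((½)*(⅛)*(-51))*(-2) - 36 = -51/16*(-2) - 36 = 51/8 - 36 = -237/8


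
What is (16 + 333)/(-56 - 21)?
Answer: -349/77 ≈ -4.5325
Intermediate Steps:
(16 + 333)/(-56 - 21) = 349/(-77) = 349*(-1/77) = -349/77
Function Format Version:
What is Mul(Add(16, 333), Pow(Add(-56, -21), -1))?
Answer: Rational(-349, 77) ≈ -4.5325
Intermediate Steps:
Mul(Add(16, 333), Pow(Add(-56, -21), -1)) = Mul(349, Pow(-77, -1)) = Mul(349, Rational(-1, 77)) = Rational(-349, 77)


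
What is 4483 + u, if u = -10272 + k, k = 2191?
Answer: -3598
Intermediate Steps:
u = -8081 (u = -10272 + 2191 = -8081)
4483 + u = 4483 - 8081 = -3598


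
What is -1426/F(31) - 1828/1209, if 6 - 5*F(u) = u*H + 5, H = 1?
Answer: 285511/1209 ≈ 236.15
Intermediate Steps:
F(u) = ⅕ - u/5 (F(u) = 6/5 - (u*1 + 5)/5 = 6/5 - (u + 5)/5 = 6/5 - (5 + u)/5 = 6/5 + (-1 - u/5) = ⅕ - u/5)
-1426/F(31) - 1828/1209 = -1426/(⅕ - ⅕*31) - 1828/1209 = -1426/(⅕ - 31/5) - 1828*1/1209 = -1426/(-6) - 1828/1209 = -1426*(-⅙) - 1828/1209 = 713/3 - 1828/1209 = 285511/1209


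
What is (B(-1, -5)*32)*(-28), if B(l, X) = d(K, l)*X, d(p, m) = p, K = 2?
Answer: 8960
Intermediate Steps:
B(l, X) = 2*X
(B(-1, -5)*32)*(-28) = ((2*(-5))*32)*(-28) = -10*32*(-28) = -320*(-28) = 8960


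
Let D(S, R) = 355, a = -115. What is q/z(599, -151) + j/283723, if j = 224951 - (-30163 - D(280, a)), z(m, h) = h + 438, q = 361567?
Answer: 102658193544/81428501 ≈ 1260.7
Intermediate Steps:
z(m, h) = 438 + h
j = 255469 (j = 224951 - (-30163 - 1*355) = 224951 - (-30163 - 355) = 224951 - 1*(-30518) = 224951 + 30518 = 255469)
q/z(599, -151) + j/283723 = 361567/(438 - 151) + 255469/283723 = 361567/287 + 255469*(1/283723) = 361567*(1/287) + 255469/283723 = 361567/287 + 255469/283723 = 102658193544/81428501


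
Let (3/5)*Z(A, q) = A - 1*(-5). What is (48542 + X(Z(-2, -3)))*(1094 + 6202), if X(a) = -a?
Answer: 354125952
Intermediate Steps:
Z(A, q) = 25/3 + 5*A/3 (Z(A, q) = 5*(A - 1*(-5))/3 = 5*(A + 5)/3 = 5*(5 + A)/3 = 25/3 + 5*A/3)
(48542 + X(Z(-2, -3)))*(1094 + 6202) = (48542 - (25/3 + (5/3)*(-2)))*(1094 + 6202) = (48542 - (25/3 - 10/3))*7296 = (48542 - 1*5)*7296 = (48542 - 5)*7296 = 48537*7296 = 354125952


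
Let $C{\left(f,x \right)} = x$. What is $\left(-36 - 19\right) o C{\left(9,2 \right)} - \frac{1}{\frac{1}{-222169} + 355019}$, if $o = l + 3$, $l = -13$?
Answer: $\frac{86761637608831}{78874216210} \approx 1100.0$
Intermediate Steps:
$o = -10$ ($o = -13 + 3 = -10$)
$\left(-36 - 19\right) o C{\left(9,2 \right)} - \frac{1}{\frac{1}{-222169} + 355019} = \left(-36 - 19\right) \left(-10\right) 2 - \frac{1}{\frac{1}{-222169} + 355019} = \left(-36 - 19\right) \left(-10\right) 2 - \frac{1}{- \frac{1}{222169} + 355019} = \left(-55\right) \left(-10\right) 2 - \frac{1}{\frac{78874216210}{222169}} = 550 \cdot 2 - \frac{222169}{78874216210} = 1100 - \frac{222169}{78874216210} = \frac{86761637608831}{78874216210}$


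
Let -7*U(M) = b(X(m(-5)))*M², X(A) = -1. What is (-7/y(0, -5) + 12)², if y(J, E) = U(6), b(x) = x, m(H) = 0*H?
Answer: 146689/1296 ≈ 113.19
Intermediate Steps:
m(H) = 0
U(M) = M²/7 (U(M) = -(-1)*M²/7 = M²/7)
y(J, E) = 36/7 (y(J, E) = (⅐)*6² = (⅐)*36 = 36/7)
(-7/y(0, -5) + 12)² = (-7/36/7 + 12)² = (-7*7/36 + 12)² = (-49/36 + 12)² = (383/36)² = 146689/1296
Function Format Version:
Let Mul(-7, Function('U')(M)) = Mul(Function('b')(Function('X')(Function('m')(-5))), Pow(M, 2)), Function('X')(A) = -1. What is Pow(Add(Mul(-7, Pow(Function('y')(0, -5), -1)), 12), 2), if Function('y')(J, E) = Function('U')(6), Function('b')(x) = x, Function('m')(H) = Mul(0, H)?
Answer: Rational(146689, 1296) ≈ 113.19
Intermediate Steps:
Function('m')(H) = 0
Function('U')(M) = Mul(Rational(1, 7), Pow(M, 2)) (Function('U')(M) = Mul(Rational(-1, 7), Mul(-1, Pow(M, 2))) = Mul(Rational(1, 7), Pow(M, 2)))
Function('y')(J, E) = Rational(36, 7) (Function('y')(J, E) = Mul(Rational(1, 7), Pow(6, 2)) = Mul(Rational(1, 7), 36) = Rational(36, 7))
Pow(Add(Mul(-7, Pow(Function('y')(0, -5), -1)), 12), 2) = Pow(Add(Mul(-7, Pow(Rational(36, 7), -1)), 12), 2) = Pow(Add(Mul(-7, Rational(7, 36)), 12), 2) = Pow(Add(Rational(-49, 36), 12), 2) = Pow(Rational(383, 36), 2) = Rational(146689, 1296)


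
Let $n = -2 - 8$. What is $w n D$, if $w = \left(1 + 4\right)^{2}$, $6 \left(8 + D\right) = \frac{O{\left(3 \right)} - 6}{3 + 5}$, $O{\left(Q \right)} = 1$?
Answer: $\frac{48625}{24} \approx 2026.0$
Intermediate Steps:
$D = - \frac{389}{48}$ ($D = -8 + \frac{\left(1 - 6\right) \frac{1}{3 + 5}}{6} = -8 + \frac{\left(-5\right) \frac{1}{8}}{6} = -8 + \frac{1}{6} \left(- \frac{5}{8}\right) = -8 - \frac{5}{48} = - \frac{389}{48} \approx -8.1042$)
$w = 25$ ($w = 5^{2} = 25$)
$n = -10$
$w n D = 25 \left(-10\right) \left(- \frac{389}{48}\right) = \left(-250\right) \left(- \frac{389}{48}\right) = \frac{48625}{24}$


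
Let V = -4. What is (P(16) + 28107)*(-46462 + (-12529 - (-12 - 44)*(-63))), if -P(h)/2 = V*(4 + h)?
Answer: -1767224573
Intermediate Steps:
P(h) = 32 + 8*h (P(h) = -(-8)*(4 + h) = -2*(-16 - 4*h) = 32 + 8*h)
(P(16) + 28107)*(-46462 + (-12529 - (-12 - 44)*(-63))) = ((32 + 8*16) + 28107)*(-46462 + (-12529 - (-12 - 44)*(-63))) = ((32 + 128) + 28107)*(-46462 + (-12529 - (-56)*(-63))) = (160 + 28107)*(-46462 + (-12529 - 1*3528)) = 28267*(-46462 + (-12529 - 3528)) = 28267*(-46462 - 16057) = 28267*(-62519) = -1767224573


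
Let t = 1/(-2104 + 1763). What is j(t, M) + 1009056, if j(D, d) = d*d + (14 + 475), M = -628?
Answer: 1403929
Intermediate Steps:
t = -1/341 (t = 1/(-341) = -1/341 ≈ -0.0029326)
j(D, d) = 489 + d² (j(D, d) = d² + 489 = 489 + d²)
j(t, M) + 1009056 = (489 + (-628)²) + 1009056 = (489 + 394384) + 1009056 = 394873 + 1009056 = 1403929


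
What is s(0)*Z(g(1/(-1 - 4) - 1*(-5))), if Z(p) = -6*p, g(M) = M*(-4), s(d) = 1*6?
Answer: 3456/5 ≈ 691.20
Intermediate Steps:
s(d) = 6
g(M) = -4*M
s(0)*Z(g(1/(-1 - 4) - 1*(-5))) = 6*(-(-24)*(1/(-1 - 4) - 1*(-5))) = 6*(-(-24)*(1/(-5) + 5)) = 6*(-(-24)*(-⅕ + 5)) = 6*(-(-24)*24/5) = 6*(-6*(-96/5)) = 6*(576/5) = 3456/5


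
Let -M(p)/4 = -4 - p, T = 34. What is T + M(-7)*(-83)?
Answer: 1030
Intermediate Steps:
M(p) = 16 + 4*p (M(p) = -4*(-4 - p) = 16 + 4*p)
T + M(-7)*(-83) = 34 + (16 + 4*(-7))*(-83) = 34 + (16 - 28)*(-83) = 34 - 12*(-83) = 34 + 996 = 1030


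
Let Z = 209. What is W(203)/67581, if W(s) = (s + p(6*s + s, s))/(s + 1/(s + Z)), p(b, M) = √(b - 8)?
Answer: 83636/5652272097 + 412*√157/1884090699 ≈ 1.7537e-5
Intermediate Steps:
p(b, M) = √(-8 + b)
W(s) = (s + √(-8 + 7*s))/(s + 1/(209 + s)) (W(s) = (s + √(-8 + (6*s + s)))/(s + 1/(s + 209)) = (s + √(-8 + 7*s))/(s + 1/(209 + s)))
W(203)/67581 = ((203² + 209*203 + 209*√(-8 + 7*203) + 203*√(-8 + 7*203))/(1 + 203² + 209*203))/67581 = ((41209 + 42427 + 209*√(-8 + 1421) + 203*√(-8 + 1421))/(1 + 41209 + 42427))*(1/67581) = ((41209 + 42427 + 209*√1413 + 203*√1413)/83637)*(1/67581) = ((41209 + 42427 + 209*(3*√157) + 203*(3*√157))/83637)*(1/67581) = ((41209 + 42427 + 627*√157 + 609*√157)/83637)*(1/67581) = ((83636 + 1236*√157)/83637)*(1/67581) = (83636/83637 + 412*√157/27879)*(1/67581) = 83636/5652272097 + 412*√157/1884090699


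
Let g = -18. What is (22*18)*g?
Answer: -7128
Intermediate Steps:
(22*18)*g = (22*18)*(-18) = 396*(-18) = -7128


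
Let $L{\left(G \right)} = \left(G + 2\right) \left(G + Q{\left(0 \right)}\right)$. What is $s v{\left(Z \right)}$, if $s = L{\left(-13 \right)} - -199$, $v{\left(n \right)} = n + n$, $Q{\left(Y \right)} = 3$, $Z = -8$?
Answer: $-4944$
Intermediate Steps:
$v{\left(n \right)} = 2 n$
$L{\left(G \right)} = \left(2 + G\right) \left(3 + G\right)$ ($L{\left(G \right)} = \left(G + 2\right) \left(G + 3\right) = \left(2 + G\right) \left(3 + G\right)$)
$s = 309$ ($s = \left(6 + \left(-13\right)^{2} + 5 \left(-13\right)\right) - -199 = \left(6 + 169 - 65\right) + 199 = 110 + 199 = 309$)
$s v{\left(Z \right)} = 309 \cdot 2 \left(-8\right) = 309 \left(-16\right) = -4944$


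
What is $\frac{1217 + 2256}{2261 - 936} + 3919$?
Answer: $\frac{5196148}{1325} \approx 3921.6$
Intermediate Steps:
$\frac{1217 + 2256}{2261 - 936} + 3919 = \frac{3473}{2261 - 936} + 3919 = \frac{3473}{1325} + 3919 = \frac{5196148}{1325}$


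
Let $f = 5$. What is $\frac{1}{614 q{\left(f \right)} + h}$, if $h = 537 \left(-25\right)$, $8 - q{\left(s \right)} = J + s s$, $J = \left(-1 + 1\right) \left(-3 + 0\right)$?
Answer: $- \frac{1}{23863} \approx -4.1906 \cdot 10^{-5}$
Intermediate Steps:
$J = 0$ ($J = 0 \left(-3\right) = 0$)
$q{\left(s \right)} = 8 - s^{2}$ ($q{\left(s \right)} = 8 - \left(0 + s s\right) = 8 - \left(0 + s^{2}\right) = 8 - s^{2}$)
$h = -13425$
$\frac{1}{614 q{\left(f \right)} + h} = \frac{1}{614 \left(8 - 5^{2}\right) - 13425} = \frac{1}{614 \left(8 - 25\right) - 13425} = \frac{1}{614 \left(-17\right) - 13425} = \frac{1}{-10438 - 13425} = \frac{1}{-23863} = - \frac{1}{23863}$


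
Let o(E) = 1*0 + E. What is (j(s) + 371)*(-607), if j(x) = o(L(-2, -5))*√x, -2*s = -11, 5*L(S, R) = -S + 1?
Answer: -225197 - 1821*√22/10 ≈ -2.2605e+5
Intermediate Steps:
L(S, R) = ⅕ - S/5 (L(S, R) = (-S + 1)/5 = (1 - S)/5 = ⅕ - S/5)
o(E) = E (o(E) = 0 + E = E)
s = 11/2 (s = -½*(-11) = 11/2 ≈ 5.5000)
j(x) = 3*√x/5 (j(x) = (⅕ - ⅕*(-2))*√x = (⅕ + ⅖)*√x = 3*√x/5)
(j(s) + 371)*(-607) = (3*√(11/2)/5 + 371)*(-607) = (3*(√22/2)/5 + 371)*(-607) = (3*√22/10 + 371)*(-607) = (371 + 3*√22/10)*(-607) = -225197 - 1821*√22/10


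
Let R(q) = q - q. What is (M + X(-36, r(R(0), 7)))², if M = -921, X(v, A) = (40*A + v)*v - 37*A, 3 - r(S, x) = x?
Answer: 39476089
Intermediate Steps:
R(q) = 0
r(S, x) = 3 - x
X(v, A) = -37*A + v*(v + 40*A) (X(v, A) = (v + 40*A)*v - 37*A = v*(v + 40*A) - 37*A = -37*A + v*(v + 40*A))
(M + X(-36, r(R(0), 7)))² = (-921 + ((-36)² - 37*(3 - 1*7) + 40*(3 - 1*7)*(-36)))² = (-921 + (1296 - 37*(3 - 7) + 40*(3 - 7)*(-36)))² = (-921 + (1296 - 37*(-4) + 40*(-4)*(-36)))² = (-921 + (1296 + 148 + 5760))² = (-921 + 7204)² = 6283² = 39476089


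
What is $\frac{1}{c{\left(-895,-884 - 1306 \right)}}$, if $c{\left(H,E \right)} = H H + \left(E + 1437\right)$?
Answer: $\frac{1}{800272} \approx 1.2496 \cdot 10^{-6}$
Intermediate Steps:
$c{\left(H,E \right)} = 1437 + E + H^{2}$ ($c{\left(H,E \right)} = H^{2} + \left(1437 + E\right) = 1437 + E + H^{2}$)
$\frac{1}{c{\left(-895,-884 - 1306 \right)}} = \frac{1}{1437 - 2190 + \left(-895\right)^{2}} = \frac{1}{1437 - 2190 + 801025} = \frac{1}{800272}$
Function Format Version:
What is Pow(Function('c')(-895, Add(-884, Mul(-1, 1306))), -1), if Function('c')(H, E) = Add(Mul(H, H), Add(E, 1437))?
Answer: Rational(1, 800272) ≈ 1.2496e-6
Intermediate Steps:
Function('c')(H, E) = Add(1437, E, Pow(H, 2)) (Function('c')(H, E) = Add(Pow(H, 2), Add(1437, E)) = Add(1437, E, Pow(H, 2)))
Pow(Function('c')(-895, Add(-884, Mul(-1, 1306))), -1) = Pow(Add(1437, Add(-884, Mul(-1, 1306)), Pow(-895, 2)), -1) = Pow(Add(1437, Add(-884, -1306), 801025), -1) = Pow(Add(1437, -2190, 801025), -1) = Pow(800272, -1) = Rational(1, 800272)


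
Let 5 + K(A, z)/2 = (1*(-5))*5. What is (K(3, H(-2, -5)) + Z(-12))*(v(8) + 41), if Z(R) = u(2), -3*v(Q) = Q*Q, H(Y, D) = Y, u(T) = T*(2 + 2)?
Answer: -3068/3 ≈ -1022.7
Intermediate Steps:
u(T) = 4*T (u(T) = T*4 = 4*T)
v(Q) = -Q**2/3 (v(Q) = -Q*Q/3 = -Q**2/3)
Z(R) = 8 (Z(R) = 4*2 = 8)
K(A, z) = -60 (K(A, z) = -10 + 2*((1*(-5))*5) = -10 + 2*(-5*5) = -10 + 2*(-25) = -10 - 50 = -60)
(K(3, H(-2, -5)) + Z(-12))*(v(8) + 41) = (-60 + 8)*(-1/3*8**2 + 41) = -52*(-1/3*64 + 41) = -52*(-64/3 + 41) = -52*59/3 = -3068/3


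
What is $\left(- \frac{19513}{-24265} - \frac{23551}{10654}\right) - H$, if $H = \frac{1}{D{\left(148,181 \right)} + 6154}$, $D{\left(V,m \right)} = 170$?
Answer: $- \frac{1149748707761}{817438058220} \approx -1.4065$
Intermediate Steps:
$H = \frac{1}{6324}$ ($H = \frac{1}{170 + 6154} = \frac{1}{6324} \approx 0.00015813$)
$\left(- \frac{19513}{-24265} - \frac{23551}{10654}\right) - H = \left(- \frac{19513}{-24265} - \frac{23551}{10654}\right) - \frac{1}{6324} = \left(\left(-19513\right) \left(- \frac{1}{24265}\right) - \frac{23551}{10654}\right) - \frac{1}{6324} = \left(\frac{19513}{24265} - \frac{23551}{10654}\right) - \frac{1}{6324} = - \frac{363573513}{258519310} - \frac{1}{6324} = - \frac{1149748707761}{817438058220}$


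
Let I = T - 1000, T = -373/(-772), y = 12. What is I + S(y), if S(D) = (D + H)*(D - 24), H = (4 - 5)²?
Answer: -892059/772 ≈ -1155.5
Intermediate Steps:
T = 373/772 (T = -373*(-1/772) = 373/772 ≈ 0.48316)
H = 1 (H = (-1)² = 1)
S(D) = (1 + D)*(-24 + D) (S(D) = (D + 1)*(D - 24) = (1 + D)*(-24 + D))
I = -771627/772 (I = 373/772 - 1000 = -771627/772 ≈ -999.52)
I + S(y) = -771627/772 + (-24 + 12² - 23*12) = -771627/772 + (-24 + 144 - 276) = -771627/772 - 156 = -892059/772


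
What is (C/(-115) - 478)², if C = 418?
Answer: 3067830544/13225 ≈ 2.3197e+5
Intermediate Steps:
(C/(-115) - 478)² = (418/(-115) - 478)² = (418*(-1/115) - 478)² = (-418/115 - 478)² = (-55388/115)² = 3067830544/13225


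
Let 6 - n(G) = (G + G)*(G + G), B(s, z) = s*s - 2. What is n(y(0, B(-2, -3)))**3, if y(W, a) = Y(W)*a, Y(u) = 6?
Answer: -185193000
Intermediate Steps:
B(s, z) = -2 + s**2 (B(s, z) = s**2 - 2 = -2 + s**2)
y(W, a) = 6*a
n(G) = 6 - 4*G**2 (n(G) = 6 - (G + G)*(G + G) = 6 - 2*G*2*G = 6 - 4*G**2)
n(y(0, B(-2, -3)))**3 = (6 - 4*36*(-2 + (-2)**2)**2)**3 = (6 - 4*36*(-2 + 4)**2)**3 = (6 - 4*(6*2)**2)**3 = (6 - 4*12**2)**3 = (6 - 4*144)**3 = (6 - 576)**3 = (-570)**3 = -185193000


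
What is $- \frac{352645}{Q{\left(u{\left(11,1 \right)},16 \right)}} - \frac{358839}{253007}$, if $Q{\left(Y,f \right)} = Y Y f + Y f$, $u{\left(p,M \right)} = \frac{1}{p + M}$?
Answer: $- \frac{802999546542}{3289091} \approx -2.4414 \cdot 10^{5}$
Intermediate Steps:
$u{\left(p,M \right)} = \frac{1}{M + p}$
$Q{\left(Y,f \right)} = Y f + f Y^{2}$ ($Q{\left(Y,f \right)} = Y^{2} f + Y f = f Y^{2} + Y f = Y f + f Y^{2}$)
$- \frac{352645}{Q{\left(u{\left(11,1 \right)},16 \right)}} - \frac{358839}{253007} = - \frac{352645}{\frac{1}{1 + 11} \cdot 16 \left(1 + \frac{1}{1 + 11}\right)} - \frac{358839}{253007} = - \frac{352645}{\frac{1}{12} \cdot 16 \left(1 + \frac{1}{12}\right)} - \frac{358839}{253007} = - \frac{352645}{\frac{1}{12} \cdot 16 \cdot \frac{13}{12}} - \frac{358839}{253007} = - \frac{352645}{\frac{13}{9}} - \frac{358839}{253007} = \left(-352645\right) \frac{9}{13} - \frac{358839}{253007} = - \frac{3173805}{13} - \frac{358839}{253007} = - \frac{802999546542}{3289091}$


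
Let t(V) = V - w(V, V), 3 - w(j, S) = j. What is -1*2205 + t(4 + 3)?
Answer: -2194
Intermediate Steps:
w(j, S) = 3 - j
t(V) = -3 + 2*V (t(V) = V - (3 - V) = V + (-3 + V) = -3 + 2*V)
-1*2205 + t(4 + 3) = -1*2205 + (-3 + 2*(4 + 3)) = -2205 + (-3 + 2*7) = -2205 + (-3 + 14) = -2205 + 11 = -2194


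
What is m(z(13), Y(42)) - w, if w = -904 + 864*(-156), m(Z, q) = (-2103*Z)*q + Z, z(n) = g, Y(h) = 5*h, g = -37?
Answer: 16475961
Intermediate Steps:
z(n) = -37
m(Z, q) = Z - 2103*Z*q (m(Z, q) = -2103*Z*q + Z = Z - 2103*Z*q)
w = -135688 (w = -904 - 134784 = -135688)
m(z(13), Y(42)) - w = -37*(1 - 10515*42) - 1*(-135688) = -37*(1 - 2103*210) + 135688 = -37*(1 - 441630) + 135688 = -37*(-441629) + 135688 = 16340273 + 135688 = 16475961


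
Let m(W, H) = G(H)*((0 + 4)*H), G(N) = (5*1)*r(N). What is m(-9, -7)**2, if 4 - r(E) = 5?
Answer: 19600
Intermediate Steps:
r(E) = -1 (r(E) = 4 - 1*5 = 4 - 5 = -1)
G(N) = -5 (G(N) = (5*1)*(-1) = 5*(-1) = -5)
m(W, H) = -20*H (m(W, H) = -5*(0 + 4)*H = -20*H)
m(-9, -7)**2 = (-20*(-7))**2 = 140**2 = 19600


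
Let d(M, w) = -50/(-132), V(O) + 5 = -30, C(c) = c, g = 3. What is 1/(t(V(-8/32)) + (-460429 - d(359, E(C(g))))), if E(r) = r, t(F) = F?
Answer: -66/30390649 ≈ -2.1717e-6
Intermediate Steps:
V(O) = -35 (V(O) = -5 - 30 = -35)
d(M, w) = 25/66 (d(M, w) = -50*(-1/132) = 25/66)
1/(t(V(-8/32)) + (-460429 - d(359, E(C(g))))) = 1/(-35 + (-460429 - 1*25/66)) = 1/(-35 + (-460429 - 25/66)) = 1/(-35 - 30388339/66) = 1/(-30390649/66) = -66/30390649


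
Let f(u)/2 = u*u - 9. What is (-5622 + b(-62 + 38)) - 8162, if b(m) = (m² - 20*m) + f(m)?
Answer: -11594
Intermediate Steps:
f(u) = -18 + 2*u² (f(u) = 2*(u*u - 9) = 2*(u² - 9) = 2*(-9 + u²) = -18 + 2*u²)
b(m) = -18 - 20*m + 3*m² (b(m) = (m² - 20*m) + (-18 + 2*m²) = -18 - 20*m + 3*m²)
(-5622 + b(-62 + 38)) - 8162 = (-5622 + (-18 - 20*(-62 + 38) + 3*(-62 + 38)²)) - 8162 = (-5622 + (-18 - 20*(-24) + 3*(-24)²)) - 8162 = (-5622 + (-18 + 480 + 3*576)) - 8162 = (-5622 + (-18 + 480 + 1728)) - 8162 = (-5622 + 2190) - 8162 = -3432 - 8162 = -11594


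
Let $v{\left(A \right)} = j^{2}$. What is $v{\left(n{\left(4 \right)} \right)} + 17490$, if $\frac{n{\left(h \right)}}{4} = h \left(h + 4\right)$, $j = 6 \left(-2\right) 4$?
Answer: $19794$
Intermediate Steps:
$j = -48$ ($j = \left(-12\right) 4 = -48$)
$n{\left(h \right)} = 4 h \left(4 + h\right)$ ($n{\left(h \right)} = 4 h \left(h + 4\right) = 4 h \left(4 + h\right)$)
$v{\left(A \right)} = 2304$ ($v{\left(A \right)} = \left(-48\right)^{2} = 2304$)
$v{\left(n{\left(4 \right)} \right)} + 17490 = 2304 + 17490 = 19794$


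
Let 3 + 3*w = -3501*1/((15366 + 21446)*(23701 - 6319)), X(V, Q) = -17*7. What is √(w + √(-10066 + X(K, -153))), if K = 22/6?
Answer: √(-11373041115293294 + 11373020372964496*I*√10185)/106644364 ≈ 7.0684 + 7.1388*I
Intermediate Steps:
K = 11/3 (K = 22*(⅙) = 11/3 ≈ 3.6667)
X(V, Q) = -119
w = -213289117/213288728 (w = -1 + (-3501*1/((15366 + 21446)*(23701 - 6319)))/3 = -1 + (-3501/(17382*36812))/3 = -1 + (-3501/639866184)/3 = -1 + (-3501*1/639866184)/3 = -1 + (⅓)*(-1167/213288728) = -1 - 389/213288728 = -213289117/213288728 ≈ -1.0000)
√(w + √(-10066 + X(K, -153))) = √(-213289117/213288728 + √(-10066 - 119)) = √(-213289117/213288728 + √(-10185)) = √(-213289117/213288728 + I*√10185)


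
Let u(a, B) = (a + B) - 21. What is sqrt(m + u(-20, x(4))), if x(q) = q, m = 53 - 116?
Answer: 10*I ≈ 10.0*I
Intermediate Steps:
m = -63
u(a, B) = -21 + B + a (u(a, B) = (B + a) - 21 = -21 + B + a)
sqrt(m + u(-20, x(4))) = sqrt(-63 + (-21 + 4 - 20)) = sqrt(-63 - 37) = sqrt(-100) = 10*I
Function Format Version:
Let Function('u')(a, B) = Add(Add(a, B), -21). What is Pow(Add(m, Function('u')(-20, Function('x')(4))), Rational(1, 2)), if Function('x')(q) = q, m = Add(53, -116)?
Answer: Mul(10, I) ≈ Mul(10.000, I)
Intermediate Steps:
m = -63
Function('u')(a, B) = Add(-21, B, a) (Function('u')(a, B) = Add(Add(B, a), -21) = Add(-21, B, a))
Pow(Add(m, Function('u')(-20, Function('x')(4))), Rational(1, 2)) = Pow(Add(-63, Add(-21, 4, -20)), Rational(1, 2)) = Pow(Add(-63, -37), Rational(1, 2)) = Pow(-100, Rational(1, 2)) = Mul(10, I)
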